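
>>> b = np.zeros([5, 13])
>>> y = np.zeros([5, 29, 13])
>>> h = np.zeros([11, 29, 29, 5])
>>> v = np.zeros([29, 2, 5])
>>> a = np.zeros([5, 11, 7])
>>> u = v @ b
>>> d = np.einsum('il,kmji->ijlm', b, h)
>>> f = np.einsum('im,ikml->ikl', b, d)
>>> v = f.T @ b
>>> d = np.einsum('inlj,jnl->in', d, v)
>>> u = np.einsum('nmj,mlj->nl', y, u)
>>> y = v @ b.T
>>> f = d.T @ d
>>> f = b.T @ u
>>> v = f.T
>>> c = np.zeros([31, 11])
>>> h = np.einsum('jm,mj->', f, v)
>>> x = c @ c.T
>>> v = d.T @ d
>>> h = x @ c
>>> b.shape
(5, 13)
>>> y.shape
(29, 29, 5)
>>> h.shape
(31, 11)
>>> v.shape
(29, 29)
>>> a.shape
(5, 11, 7)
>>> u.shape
(5, 2)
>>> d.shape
(5, 29)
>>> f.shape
(13, 2)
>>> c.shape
(31, 11)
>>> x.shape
(31, 31)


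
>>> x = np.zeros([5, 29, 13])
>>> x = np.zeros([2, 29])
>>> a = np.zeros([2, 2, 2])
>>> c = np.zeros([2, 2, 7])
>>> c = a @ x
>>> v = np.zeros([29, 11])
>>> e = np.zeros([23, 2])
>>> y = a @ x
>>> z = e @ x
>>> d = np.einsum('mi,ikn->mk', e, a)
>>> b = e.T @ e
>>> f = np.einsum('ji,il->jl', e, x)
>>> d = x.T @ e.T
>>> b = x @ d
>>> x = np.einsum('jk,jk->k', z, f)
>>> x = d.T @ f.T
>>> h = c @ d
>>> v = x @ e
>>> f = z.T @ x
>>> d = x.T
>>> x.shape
(23, 23)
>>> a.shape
(2, 2, 2)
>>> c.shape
(2, 2, 29)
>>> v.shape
(23, 2)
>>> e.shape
(23, 2)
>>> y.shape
(2, 2, 29)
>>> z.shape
(23, 29)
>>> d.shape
(23, 23)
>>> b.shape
(2, 23)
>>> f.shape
(29, 23)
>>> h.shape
(2, 2, 23)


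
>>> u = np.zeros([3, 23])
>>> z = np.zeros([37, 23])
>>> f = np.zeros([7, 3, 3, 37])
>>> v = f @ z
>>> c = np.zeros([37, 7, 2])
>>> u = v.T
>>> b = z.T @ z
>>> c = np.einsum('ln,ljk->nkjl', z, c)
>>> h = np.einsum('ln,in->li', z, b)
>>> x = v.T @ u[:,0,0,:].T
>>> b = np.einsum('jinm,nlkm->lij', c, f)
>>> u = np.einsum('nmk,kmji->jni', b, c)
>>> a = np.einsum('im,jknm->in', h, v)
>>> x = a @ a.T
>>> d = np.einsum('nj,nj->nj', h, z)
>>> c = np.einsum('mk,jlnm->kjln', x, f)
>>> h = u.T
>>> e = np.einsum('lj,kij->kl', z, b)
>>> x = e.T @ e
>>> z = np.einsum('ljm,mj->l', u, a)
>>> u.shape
(7, 3, 37)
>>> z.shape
(7,)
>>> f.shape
(7, 3, 3, 37)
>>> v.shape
(7, 3, 3, 23)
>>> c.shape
(37, 7, 3, 3)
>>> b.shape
(3, 2, 23)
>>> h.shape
(37, 3, 7)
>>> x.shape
(37, 37)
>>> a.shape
(37, 3)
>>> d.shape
(37, 23)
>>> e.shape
(3, 37)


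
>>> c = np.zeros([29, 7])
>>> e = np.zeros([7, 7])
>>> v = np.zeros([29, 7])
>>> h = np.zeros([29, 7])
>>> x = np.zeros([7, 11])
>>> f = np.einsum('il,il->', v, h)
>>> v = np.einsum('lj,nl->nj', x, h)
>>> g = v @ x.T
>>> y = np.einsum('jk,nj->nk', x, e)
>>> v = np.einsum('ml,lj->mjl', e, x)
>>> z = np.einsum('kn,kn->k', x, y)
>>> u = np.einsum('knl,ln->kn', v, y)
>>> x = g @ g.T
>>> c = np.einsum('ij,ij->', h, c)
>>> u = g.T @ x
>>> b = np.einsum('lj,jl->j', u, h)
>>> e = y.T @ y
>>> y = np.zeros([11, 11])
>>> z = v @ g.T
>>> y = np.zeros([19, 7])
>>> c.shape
()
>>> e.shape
(11, 11)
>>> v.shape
(7, 11, 7)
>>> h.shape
(29, 7)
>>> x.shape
(29, 29)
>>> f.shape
()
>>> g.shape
(29, 7)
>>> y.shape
(19, 7)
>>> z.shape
(7, 11, 29)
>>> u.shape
(7, 29)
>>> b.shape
(29,)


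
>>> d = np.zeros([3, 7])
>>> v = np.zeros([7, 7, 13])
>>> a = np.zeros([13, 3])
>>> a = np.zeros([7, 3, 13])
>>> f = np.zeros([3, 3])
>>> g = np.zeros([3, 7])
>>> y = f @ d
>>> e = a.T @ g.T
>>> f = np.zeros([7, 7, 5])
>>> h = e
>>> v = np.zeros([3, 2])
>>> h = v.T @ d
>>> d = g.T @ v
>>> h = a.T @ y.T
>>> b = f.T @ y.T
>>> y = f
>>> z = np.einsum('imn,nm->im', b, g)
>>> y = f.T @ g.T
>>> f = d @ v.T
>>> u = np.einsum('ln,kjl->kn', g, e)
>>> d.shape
(7, 2)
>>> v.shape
(3, 2)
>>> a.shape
(7, 3, 13)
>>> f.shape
(7, 3)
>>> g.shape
(3, 7)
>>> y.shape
(5, 7, 3)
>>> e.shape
(13, 3, 3)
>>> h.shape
(13, 3, 3)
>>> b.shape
(5, 7, 3)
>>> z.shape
(5, 7)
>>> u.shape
(13, 7)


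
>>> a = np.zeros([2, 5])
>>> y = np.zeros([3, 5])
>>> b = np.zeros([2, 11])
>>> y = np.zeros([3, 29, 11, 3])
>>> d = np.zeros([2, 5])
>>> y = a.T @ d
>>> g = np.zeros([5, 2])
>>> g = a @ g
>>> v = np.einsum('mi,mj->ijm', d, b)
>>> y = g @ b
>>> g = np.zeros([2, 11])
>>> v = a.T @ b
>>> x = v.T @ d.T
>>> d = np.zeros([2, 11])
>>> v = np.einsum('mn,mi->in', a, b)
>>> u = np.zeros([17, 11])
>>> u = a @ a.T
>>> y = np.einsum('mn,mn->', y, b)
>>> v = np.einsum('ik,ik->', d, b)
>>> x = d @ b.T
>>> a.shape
(2, 5)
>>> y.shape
()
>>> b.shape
(2, 11)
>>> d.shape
(2, 11)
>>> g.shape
(2, 11)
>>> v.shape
()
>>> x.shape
(2, 2)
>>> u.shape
(2, 2)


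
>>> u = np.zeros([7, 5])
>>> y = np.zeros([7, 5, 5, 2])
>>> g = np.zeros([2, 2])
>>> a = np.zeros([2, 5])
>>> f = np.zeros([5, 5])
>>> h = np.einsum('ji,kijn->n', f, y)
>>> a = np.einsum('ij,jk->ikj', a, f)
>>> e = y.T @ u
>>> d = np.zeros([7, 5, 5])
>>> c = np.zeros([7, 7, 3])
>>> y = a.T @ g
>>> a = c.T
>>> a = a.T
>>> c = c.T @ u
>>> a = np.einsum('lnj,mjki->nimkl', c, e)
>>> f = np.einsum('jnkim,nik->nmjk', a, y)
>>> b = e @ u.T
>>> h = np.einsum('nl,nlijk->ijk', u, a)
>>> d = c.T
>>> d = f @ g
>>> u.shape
(7, 5)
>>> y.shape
(5, 5, 2)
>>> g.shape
(2, 2)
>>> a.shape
(7, 5, 2, 5, 3)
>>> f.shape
(5, 3, 7, 2)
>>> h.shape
(2, 5, 3)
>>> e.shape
(2, 5, 5, 5)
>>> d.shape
(5, 3, 7, 2)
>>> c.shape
(3, 7, 5)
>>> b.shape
(2, 5, 5, 7)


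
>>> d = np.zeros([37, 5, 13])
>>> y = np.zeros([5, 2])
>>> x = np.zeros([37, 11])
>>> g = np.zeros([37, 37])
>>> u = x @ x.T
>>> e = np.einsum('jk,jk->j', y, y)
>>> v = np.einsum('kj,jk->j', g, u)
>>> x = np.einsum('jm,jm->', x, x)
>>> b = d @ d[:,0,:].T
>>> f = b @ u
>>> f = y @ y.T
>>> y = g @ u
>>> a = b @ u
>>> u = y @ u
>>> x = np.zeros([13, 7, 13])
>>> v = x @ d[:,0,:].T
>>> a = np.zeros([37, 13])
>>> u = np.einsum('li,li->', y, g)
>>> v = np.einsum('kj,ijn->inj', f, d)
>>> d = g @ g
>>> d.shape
(37, 37)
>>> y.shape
(37, 37)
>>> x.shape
(13, 7, 13)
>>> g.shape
(37, 37)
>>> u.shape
()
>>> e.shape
(5,)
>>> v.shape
(37, 13, 5)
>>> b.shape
(37, 5, 37)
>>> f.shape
(5, 5)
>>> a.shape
(37, 13)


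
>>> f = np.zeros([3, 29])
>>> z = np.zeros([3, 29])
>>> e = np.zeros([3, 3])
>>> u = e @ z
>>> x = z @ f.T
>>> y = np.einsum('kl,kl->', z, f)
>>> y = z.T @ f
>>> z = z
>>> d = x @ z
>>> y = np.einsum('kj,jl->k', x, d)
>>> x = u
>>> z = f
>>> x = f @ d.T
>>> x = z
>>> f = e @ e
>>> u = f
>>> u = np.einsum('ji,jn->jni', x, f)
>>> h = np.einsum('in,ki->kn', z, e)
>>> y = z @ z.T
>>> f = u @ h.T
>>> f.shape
(3, 3, 3)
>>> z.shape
(3, 29)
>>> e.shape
(3, 3)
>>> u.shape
(3, 3, 29)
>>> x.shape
(3, 29)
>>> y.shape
(3, 3)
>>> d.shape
(3, 29)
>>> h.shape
(3, 29)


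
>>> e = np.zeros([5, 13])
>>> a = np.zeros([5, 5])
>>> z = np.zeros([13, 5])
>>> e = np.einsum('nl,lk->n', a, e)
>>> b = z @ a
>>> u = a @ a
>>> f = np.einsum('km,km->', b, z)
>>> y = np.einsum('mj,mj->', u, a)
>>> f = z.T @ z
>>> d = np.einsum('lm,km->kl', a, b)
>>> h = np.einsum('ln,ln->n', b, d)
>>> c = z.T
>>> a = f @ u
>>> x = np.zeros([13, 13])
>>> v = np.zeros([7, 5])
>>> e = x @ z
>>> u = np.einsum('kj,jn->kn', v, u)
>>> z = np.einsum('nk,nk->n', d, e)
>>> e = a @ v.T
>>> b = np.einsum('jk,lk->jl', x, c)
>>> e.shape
(5, 7)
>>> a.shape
(5, 5)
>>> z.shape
(13,)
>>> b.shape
(13, 5)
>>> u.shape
(7, 5)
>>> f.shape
(5, 5)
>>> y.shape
()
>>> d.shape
(13, 5)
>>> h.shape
(5,)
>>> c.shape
(5, 13)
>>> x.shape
(13, 13)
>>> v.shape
(7, 5)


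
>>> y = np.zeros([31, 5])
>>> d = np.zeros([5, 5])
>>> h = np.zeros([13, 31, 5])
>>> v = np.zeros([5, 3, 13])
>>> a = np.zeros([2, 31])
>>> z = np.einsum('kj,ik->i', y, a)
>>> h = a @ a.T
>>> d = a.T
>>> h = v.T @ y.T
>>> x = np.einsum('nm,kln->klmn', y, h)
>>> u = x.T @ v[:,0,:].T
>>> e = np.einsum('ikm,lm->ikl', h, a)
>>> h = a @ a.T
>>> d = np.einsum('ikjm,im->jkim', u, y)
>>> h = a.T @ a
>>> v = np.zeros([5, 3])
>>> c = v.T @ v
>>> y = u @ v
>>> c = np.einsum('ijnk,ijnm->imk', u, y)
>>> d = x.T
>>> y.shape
(31, 5, 3, 3)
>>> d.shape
(31, 5, 3, 13)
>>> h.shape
(31, 31)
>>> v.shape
(5, 3)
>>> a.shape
(2, 31)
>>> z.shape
(2,)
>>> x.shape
(13, 3, 5, 31)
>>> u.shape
(31, 5, 3, 5)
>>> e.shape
(13, 3, 2)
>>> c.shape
(31, 3, 5)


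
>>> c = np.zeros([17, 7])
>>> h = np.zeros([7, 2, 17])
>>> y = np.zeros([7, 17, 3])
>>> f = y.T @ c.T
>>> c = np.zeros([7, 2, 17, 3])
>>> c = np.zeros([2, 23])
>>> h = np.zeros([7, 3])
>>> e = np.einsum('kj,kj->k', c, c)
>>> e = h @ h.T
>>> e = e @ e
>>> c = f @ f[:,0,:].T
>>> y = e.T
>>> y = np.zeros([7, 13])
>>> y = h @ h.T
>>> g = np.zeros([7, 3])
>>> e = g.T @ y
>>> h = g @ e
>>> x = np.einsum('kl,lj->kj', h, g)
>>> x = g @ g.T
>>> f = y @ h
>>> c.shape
(3, 17, 3)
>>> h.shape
(7, 7)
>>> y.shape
(7, 7)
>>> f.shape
(7, 7)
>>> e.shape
(3, 7)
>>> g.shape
(7, 3)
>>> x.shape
(7, 7)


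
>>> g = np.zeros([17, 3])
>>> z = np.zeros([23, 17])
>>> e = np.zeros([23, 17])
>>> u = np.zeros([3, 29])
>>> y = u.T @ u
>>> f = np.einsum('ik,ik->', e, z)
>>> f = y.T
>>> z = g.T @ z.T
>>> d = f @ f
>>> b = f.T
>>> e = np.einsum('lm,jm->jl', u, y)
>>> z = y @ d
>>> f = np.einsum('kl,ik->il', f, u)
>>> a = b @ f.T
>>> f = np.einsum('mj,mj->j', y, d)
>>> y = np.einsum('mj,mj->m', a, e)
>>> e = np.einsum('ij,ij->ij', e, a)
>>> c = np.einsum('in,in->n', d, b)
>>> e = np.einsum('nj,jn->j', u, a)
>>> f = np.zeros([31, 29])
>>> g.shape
(17, 3)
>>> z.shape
(29, 29)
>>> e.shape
(29,)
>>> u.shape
(3, 29)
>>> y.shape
(29,)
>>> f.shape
(31, 29)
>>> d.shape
(29, 29)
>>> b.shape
(29, 29)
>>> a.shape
(29, 3)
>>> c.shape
(29,)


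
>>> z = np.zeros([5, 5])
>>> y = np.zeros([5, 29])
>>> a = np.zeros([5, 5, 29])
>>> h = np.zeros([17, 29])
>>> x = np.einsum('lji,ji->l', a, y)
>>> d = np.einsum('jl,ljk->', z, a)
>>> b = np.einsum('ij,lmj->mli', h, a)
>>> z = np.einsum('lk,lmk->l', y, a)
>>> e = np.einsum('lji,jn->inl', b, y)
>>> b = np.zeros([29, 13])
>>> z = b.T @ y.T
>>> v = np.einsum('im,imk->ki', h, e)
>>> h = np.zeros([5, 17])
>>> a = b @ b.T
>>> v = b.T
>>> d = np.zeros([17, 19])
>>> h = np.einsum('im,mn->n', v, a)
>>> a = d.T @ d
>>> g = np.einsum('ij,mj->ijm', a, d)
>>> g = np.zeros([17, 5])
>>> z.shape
(13, 5)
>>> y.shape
(5, 29)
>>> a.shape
(19, 19)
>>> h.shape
(29,)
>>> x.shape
(5,)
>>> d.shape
(17, 19)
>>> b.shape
(29, 13)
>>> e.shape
(17, 29, 5)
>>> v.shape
(13, 29)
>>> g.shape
(17, 5)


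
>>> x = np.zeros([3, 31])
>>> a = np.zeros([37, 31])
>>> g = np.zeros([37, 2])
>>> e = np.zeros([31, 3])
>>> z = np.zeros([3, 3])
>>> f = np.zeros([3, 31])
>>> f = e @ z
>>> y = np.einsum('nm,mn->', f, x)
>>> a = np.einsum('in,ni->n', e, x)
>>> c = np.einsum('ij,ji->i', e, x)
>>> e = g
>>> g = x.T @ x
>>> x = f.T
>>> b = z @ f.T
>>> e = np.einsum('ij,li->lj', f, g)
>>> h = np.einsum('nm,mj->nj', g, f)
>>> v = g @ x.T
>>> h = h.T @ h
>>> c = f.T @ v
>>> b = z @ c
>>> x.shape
(3, 31)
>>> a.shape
(3,)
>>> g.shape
(31, 31)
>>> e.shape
(31, 3)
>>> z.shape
(3, 3)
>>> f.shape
(31, 3)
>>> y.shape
()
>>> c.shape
(3, 3)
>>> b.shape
(3, 3)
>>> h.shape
(3, 3)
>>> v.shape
(31, 3)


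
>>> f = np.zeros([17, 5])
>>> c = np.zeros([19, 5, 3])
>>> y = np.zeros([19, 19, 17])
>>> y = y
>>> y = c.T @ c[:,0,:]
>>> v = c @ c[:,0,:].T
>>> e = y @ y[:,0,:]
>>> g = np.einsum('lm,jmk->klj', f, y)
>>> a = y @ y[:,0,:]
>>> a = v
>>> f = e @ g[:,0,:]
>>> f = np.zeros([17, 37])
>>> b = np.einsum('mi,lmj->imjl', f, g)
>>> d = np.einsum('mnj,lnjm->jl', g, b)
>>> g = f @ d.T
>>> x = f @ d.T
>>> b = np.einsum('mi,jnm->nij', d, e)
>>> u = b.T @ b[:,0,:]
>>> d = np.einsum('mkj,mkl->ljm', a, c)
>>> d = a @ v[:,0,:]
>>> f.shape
(17, 37)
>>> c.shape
(19, 5, 3)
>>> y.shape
(3, 5, 3)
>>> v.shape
(19, 5, 19)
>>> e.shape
(3, 5, 3)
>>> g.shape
(17, 3)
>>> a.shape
(19, 5, 19)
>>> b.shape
(5, 37, 3)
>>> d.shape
(19, 5, 19)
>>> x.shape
(17, 3)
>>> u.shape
(3, 37, 3)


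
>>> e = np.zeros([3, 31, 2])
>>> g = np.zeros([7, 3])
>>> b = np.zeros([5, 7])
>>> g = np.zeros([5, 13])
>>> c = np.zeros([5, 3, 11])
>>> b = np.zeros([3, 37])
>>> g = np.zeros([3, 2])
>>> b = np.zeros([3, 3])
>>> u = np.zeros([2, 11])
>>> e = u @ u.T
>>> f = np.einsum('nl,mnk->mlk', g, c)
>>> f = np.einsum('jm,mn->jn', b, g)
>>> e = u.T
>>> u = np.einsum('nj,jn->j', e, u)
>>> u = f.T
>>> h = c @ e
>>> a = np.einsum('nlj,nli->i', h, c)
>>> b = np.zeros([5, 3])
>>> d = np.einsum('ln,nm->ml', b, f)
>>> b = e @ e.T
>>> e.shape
(11, 2)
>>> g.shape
(3, 2)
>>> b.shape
(11, 11)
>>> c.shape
(5, 3, 11)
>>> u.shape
(2, 3)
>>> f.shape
(3, 2)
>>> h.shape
(5, 3, 2)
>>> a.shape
(11,)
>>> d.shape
(2, 5)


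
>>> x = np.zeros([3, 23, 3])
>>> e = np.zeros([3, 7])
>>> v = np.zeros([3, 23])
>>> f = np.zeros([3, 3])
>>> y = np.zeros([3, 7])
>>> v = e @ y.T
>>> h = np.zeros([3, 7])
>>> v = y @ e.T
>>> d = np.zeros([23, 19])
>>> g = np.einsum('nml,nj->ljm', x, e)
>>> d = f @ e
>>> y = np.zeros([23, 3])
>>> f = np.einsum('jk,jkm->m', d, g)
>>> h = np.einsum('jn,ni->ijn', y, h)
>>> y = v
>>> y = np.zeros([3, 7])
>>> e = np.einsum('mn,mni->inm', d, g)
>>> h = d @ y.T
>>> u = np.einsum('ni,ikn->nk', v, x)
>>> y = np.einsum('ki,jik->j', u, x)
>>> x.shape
(3, 23, 3)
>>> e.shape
(23, 7, 3)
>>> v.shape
(3, 3)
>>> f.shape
(23,)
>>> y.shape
(3,)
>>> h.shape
(3, 3)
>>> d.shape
(3, 7)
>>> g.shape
(3, 7, 23)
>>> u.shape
(3, 23)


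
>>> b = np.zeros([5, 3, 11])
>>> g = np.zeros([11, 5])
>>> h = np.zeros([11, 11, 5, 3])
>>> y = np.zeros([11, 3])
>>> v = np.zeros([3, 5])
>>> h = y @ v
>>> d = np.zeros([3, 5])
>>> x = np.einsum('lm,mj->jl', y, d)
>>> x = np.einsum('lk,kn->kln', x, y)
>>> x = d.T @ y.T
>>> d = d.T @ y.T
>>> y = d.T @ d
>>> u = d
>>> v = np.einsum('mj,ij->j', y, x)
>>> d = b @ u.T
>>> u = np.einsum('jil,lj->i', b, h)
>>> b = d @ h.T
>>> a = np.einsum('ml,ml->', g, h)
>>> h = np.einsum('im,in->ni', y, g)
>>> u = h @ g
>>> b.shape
(5, 3, 11)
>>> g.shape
(11, 5)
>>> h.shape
(5, 11)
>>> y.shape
(11, 11)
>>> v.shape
(11,)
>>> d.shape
(5, 3, 5)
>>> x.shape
(5, 11)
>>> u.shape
(5, 5)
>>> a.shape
()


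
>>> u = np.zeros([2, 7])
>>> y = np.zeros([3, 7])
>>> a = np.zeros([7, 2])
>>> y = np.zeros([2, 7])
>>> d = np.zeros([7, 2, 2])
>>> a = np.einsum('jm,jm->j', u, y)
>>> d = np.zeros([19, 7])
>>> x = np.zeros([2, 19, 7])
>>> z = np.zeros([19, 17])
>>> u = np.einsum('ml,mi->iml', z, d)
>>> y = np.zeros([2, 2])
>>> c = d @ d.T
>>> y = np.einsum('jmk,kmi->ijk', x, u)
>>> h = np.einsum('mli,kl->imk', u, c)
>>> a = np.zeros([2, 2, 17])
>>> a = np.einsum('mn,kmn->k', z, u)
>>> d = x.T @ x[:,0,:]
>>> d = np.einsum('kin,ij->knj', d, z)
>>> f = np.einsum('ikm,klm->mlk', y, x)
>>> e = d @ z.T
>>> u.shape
(7, 19, 17)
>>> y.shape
(17, 2, 7)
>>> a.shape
(7,)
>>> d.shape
(7, 7, 17)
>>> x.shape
(2, 19, 7)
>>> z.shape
(19, 17)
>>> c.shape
(19, 19)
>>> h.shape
(17, 7, 19)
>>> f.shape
(7, 19, 2)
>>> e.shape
(7, 7, 19)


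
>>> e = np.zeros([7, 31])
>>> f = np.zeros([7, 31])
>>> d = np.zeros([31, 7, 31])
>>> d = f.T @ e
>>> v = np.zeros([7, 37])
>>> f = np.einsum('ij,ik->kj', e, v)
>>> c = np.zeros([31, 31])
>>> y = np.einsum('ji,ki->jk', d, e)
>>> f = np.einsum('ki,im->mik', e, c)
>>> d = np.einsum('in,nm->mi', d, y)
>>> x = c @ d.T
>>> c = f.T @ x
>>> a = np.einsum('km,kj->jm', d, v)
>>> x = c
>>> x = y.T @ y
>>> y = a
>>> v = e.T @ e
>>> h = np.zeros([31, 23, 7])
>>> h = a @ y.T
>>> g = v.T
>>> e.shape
(7, 31)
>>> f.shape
(31, 31, 7)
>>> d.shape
(7, 31)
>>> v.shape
(31, 31)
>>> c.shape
(7, 31, 7)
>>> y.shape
(37, 31)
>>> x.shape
(7, 7)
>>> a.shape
(37, 31)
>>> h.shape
(37, 37)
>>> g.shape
(31, 31)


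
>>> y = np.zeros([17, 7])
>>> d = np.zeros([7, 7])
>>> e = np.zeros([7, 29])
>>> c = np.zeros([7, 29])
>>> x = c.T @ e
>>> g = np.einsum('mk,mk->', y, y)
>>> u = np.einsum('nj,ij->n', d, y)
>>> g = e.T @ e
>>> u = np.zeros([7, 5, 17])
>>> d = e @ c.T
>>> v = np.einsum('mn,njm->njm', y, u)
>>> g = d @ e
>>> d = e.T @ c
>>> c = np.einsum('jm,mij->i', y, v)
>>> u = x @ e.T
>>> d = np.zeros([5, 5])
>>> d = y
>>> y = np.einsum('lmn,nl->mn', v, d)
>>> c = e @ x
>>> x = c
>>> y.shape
(5, 17)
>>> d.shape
(17, 7)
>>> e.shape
(7, 29)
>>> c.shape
(7, 29)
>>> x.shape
(7, 29)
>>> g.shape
(7, 29)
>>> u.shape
(29, 7)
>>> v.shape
(7, 5, 17)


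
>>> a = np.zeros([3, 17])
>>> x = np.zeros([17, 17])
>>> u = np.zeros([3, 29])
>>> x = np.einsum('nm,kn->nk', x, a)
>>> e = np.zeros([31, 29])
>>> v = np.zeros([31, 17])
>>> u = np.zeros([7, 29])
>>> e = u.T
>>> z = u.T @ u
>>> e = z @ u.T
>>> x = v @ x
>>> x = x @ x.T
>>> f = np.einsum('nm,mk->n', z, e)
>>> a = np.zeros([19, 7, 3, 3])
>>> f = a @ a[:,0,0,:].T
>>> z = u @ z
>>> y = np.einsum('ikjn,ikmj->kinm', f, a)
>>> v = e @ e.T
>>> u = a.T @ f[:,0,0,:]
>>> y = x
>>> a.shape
(19, 7, 3, 3)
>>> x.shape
(31, 31)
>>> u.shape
(3, 3, 7, 19)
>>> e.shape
(29, 7)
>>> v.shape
(29, 29)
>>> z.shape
(7, 29)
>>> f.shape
(19, 7, 3, 19)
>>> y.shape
(31, 31)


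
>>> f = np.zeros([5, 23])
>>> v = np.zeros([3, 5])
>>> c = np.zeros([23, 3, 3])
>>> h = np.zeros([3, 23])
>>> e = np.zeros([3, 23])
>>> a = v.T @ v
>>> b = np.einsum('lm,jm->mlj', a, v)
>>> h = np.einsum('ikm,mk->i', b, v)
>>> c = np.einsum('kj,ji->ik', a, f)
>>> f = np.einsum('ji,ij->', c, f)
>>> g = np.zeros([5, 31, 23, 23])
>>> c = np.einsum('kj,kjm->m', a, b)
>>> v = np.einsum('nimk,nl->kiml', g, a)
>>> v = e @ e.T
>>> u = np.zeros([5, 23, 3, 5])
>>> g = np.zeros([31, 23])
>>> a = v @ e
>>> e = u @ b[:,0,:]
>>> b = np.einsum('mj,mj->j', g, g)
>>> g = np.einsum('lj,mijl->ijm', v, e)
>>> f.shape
()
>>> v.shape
(3, 3)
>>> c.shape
(3,)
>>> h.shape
(5,)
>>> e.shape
(5, 23, 3, 3)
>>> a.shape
(3, 23)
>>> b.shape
(23,)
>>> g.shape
(23, 3, 5)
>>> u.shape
(5, 23, 3, 5)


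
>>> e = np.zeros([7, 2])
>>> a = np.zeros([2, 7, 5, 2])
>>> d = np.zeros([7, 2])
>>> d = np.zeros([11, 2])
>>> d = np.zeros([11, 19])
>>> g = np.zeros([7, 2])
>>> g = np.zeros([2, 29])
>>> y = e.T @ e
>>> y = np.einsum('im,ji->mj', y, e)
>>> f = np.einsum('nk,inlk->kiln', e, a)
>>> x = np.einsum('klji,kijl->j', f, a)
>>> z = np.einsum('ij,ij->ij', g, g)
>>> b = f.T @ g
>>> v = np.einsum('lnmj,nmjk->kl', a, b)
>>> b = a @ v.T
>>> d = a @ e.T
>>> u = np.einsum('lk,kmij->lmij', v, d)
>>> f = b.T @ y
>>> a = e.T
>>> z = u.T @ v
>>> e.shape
(7, 2)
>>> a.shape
(2, 7)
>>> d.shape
(2, 7, 5, 7)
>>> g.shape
(2, 29)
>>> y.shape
(2, 7)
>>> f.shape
(29, 5, 7, 7)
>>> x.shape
(5,)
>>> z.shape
(7, 5, 7, 2)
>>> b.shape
(2, 7, 5, 29)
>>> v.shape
(29, 2)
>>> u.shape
(29, 7, 5, 7)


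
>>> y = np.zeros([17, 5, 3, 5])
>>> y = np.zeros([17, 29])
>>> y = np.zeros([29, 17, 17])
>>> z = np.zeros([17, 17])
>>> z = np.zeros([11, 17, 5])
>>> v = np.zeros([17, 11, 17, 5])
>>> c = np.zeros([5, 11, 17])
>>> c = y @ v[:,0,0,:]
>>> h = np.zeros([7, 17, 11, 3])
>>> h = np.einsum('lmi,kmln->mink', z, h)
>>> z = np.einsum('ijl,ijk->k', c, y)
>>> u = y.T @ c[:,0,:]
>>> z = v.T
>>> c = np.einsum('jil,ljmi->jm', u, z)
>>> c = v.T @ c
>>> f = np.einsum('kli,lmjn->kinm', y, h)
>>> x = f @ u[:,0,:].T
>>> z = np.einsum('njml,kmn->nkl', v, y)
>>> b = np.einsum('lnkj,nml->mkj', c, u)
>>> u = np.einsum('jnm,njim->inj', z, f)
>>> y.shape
(29, 17, 17)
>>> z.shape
(17, 29, 5)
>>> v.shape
(17, 11, 17, 5)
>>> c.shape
(5, 17, 11, 11)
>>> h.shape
(17, 5, 3, 7)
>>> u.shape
(7, 29, 17)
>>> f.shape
(29, 17, 7, 5)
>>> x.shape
(29, 17, 7, 17)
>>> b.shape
(17, 11, 11)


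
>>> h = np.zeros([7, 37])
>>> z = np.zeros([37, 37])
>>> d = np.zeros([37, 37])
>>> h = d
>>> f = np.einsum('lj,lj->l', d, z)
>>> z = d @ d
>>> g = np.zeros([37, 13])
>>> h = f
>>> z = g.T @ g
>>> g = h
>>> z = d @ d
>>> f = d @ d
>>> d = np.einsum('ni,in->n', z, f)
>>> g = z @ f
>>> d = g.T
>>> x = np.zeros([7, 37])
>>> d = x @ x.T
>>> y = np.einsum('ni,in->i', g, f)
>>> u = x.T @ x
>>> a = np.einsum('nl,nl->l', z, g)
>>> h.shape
(37,)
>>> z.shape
(37, 37)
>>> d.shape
(7, 7)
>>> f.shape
(37, 37)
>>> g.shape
(37, 37)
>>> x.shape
(7, 37)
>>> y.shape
(37,)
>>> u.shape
(37, 37)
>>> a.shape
(37,)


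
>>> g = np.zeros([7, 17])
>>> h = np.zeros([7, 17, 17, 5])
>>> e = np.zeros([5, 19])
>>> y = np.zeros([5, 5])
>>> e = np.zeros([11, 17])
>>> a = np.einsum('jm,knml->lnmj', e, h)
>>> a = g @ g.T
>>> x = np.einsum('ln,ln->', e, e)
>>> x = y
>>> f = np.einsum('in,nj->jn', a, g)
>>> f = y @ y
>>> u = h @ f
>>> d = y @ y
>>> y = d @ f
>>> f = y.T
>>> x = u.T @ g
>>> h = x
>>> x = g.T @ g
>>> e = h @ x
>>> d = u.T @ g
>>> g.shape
(7, 17)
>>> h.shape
(5, 17, 17, 17)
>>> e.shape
(5, 17, 17, 17)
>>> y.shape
(5, 5)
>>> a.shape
(7, 7)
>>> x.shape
(17, 17)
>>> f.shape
(5, 5)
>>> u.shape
(7, 17, 17, 5)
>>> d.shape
(5, 17, 17, 17)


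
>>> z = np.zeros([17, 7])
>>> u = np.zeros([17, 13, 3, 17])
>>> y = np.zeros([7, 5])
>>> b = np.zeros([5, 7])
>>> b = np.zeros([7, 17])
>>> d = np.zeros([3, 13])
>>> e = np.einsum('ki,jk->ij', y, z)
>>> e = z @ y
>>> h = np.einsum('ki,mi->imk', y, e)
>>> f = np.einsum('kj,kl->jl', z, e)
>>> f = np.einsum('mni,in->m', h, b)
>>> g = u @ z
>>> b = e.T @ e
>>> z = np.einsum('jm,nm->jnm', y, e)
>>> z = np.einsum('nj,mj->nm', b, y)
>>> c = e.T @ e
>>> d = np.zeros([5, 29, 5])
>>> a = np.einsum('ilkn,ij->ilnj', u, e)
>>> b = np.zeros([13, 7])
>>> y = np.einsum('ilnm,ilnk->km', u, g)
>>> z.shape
(5, 7)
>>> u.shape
(17, 13, 3, 17)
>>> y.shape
(7, 17)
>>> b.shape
(13, 7)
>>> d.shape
(5, 29, 5)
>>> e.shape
(17, 5)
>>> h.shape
(5, 17, 7)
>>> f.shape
(5,)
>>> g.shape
(17, 13, 3, 7)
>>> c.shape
(5, 5)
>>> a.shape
(17, 13, 17, 5)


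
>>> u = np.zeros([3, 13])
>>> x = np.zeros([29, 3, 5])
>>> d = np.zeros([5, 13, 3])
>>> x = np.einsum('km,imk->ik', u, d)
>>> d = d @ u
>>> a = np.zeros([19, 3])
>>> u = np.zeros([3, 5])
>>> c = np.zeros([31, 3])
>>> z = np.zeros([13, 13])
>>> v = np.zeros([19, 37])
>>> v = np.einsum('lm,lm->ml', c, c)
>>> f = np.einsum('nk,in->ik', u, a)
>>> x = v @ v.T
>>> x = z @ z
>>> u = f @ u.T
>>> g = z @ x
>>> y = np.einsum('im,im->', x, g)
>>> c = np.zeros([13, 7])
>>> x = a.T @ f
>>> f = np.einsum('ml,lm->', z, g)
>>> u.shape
(19, 3)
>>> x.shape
(3, 5)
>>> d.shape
(5, 13, 13)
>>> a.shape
(19, 3)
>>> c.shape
(13, 7)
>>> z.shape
(13, 13)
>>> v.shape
(3, 31)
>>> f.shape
()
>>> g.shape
(13, 13)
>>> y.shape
()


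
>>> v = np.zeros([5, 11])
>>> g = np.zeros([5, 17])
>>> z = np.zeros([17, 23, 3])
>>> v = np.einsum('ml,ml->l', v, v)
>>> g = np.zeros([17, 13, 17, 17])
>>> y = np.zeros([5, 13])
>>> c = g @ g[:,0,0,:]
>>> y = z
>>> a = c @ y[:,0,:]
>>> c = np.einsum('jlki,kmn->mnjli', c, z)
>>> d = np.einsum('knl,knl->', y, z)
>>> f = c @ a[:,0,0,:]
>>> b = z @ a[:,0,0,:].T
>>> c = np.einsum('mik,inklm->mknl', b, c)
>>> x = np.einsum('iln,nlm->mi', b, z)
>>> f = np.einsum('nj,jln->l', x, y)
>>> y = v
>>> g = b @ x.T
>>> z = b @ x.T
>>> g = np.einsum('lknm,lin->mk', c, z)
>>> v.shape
(11,)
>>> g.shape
(13, 17)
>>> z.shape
(17, 23, 3)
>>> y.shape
(11,)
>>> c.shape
(17, 17, 3, 13)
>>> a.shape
(17, 13, 17, 3)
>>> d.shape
()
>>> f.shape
(23,)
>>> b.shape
(17, 23, 17)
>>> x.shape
(3, 17)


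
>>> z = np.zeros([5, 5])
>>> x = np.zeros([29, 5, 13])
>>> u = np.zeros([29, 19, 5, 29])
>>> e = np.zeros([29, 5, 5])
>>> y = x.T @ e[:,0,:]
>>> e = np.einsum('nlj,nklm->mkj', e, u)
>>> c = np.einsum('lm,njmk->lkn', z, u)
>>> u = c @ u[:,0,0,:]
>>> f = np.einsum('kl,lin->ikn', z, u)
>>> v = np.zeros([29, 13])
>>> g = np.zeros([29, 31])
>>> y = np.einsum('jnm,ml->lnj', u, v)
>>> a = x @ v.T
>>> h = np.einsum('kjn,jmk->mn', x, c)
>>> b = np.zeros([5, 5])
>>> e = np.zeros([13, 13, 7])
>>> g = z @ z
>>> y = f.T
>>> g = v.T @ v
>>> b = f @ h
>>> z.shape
(5, 5)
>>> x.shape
(29, 5, 13)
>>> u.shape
(5, 29, 29)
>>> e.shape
(13, 13, 7)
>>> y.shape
(29, 5, 29)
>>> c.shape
(5, 29, 29)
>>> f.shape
(29, 5, 29)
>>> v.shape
(29, 13)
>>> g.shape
(13, 13)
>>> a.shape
(29, 5, 29)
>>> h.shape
(29, 13)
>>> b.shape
(29, 5, 13)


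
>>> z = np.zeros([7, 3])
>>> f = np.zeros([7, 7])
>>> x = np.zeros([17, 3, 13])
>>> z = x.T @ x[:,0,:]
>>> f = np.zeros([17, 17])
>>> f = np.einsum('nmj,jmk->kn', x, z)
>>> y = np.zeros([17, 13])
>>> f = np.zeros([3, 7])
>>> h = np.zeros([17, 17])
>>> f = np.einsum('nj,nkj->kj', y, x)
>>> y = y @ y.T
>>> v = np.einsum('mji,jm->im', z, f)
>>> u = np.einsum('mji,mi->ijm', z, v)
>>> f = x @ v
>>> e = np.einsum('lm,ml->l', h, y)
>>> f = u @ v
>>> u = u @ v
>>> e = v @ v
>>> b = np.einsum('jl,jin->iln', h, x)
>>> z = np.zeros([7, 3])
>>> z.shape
(7, 3)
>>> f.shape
(13, 3, 13)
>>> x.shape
(17, 3, 13)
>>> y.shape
(17, 17)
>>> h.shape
(17, 17)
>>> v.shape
(13, 13)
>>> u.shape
(13, 3, 13)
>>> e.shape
(13, 13)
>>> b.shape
(3, 17, 13)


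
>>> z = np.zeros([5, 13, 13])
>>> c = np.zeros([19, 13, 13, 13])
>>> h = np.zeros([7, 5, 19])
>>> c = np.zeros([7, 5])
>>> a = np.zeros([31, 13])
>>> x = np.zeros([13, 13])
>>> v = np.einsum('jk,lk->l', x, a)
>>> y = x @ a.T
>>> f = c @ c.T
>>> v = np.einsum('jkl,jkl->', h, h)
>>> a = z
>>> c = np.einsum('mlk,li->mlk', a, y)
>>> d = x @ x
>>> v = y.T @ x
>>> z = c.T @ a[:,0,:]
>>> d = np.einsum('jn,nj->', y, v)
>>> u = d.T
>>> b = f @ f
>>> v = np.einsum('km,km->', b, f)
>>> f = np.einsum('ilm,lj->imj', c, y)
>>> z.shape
(13, 13, 13)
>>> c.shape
(5, 13, 13)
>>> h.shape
(7, 5, 19)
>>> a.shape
(5, 13, 13)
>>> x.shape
(13, 13)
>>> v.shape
()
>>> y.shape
(13, 31)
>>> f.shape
(5, 13, 31)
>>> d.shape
()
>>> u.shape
()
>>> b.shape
(7, 7)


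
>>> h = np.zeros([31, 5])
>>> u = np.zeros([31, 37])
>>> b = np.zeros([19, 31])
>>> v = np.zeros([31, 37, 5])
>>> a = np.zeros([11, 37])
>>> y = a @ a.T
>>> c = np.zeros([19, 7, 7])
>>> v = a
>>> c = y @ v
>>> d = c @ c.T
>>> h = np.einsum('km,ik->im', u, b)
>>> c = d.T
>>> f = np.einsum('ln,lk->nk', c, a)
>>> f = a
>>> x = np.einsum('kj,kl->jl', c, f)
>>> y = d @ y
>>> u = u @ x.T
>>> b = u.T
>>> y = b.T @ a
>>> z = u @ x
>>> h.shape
(19, 37)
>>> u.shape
(31, 11)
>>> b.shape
(11, 31)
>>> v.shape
(11, 37)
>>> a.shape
(11, 37)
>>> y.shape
(31, 37)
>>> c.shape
(11, 11)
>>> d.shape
(11, 11)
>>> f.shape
(11, 37)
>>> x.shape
(11, 37)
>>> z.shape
(31, 37)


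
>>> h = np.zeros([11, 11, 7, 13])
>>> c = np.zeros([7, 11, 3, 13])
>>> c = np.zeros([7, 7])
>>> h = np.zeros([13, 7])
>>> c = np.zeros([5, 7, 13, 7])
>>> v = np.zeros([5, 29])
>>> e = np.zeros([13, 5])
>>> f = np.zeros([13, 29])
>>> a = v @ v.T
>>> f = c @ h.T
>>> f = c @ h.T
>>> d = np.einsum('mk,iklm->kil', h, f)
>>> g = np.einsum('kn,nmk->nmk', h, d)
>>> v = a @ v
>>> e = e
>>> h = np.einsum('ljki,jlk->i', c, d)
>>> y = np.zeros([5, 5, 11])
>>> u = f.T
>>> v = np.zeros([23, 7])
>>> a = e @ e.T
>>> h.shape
(7,)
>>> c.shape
(5, 7, 13, 7)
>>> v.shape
(23, 7)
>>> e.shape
(13, 5)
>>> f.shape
(5, 7, 13, 13)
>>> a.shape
(13, 13)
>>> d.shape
(7, 5, 13)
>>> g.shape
(7, 5, 13)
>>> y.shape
(5, 5, 11)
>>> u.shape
(13, 13, 7, 5)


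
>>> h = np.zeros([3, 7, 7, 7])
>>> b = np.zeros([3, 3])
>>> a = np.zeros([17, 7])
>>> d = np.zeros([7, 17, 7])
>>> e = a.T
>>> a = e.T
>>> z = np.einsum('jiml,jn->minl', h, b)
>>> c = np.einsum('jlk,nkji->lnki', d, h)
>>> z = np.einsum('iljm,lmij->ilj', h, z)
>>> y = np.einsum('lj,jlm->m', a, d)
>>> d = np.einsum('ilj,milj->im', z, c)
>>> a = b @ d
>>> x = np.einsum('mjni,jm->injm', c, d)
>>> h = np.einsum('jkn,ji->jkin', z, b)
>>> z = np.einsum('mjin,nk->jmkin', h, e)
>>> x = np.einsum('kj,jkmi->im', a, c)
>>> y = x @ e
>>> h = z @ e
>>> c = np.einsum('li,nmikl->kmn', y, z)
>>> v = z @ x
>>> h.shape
(7, 3, 17, 3, 17)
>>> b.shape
(3, 3)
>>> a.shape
(3, 17)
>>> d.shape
(3, 17)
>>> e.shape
(7, 17)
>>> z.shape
(7, 3, 17, 3, 7)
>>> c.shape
(3, 3, 7)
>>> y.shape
(7, 17)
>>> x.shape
(7, 7)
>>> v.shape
(7, 3, 17, 3, 7)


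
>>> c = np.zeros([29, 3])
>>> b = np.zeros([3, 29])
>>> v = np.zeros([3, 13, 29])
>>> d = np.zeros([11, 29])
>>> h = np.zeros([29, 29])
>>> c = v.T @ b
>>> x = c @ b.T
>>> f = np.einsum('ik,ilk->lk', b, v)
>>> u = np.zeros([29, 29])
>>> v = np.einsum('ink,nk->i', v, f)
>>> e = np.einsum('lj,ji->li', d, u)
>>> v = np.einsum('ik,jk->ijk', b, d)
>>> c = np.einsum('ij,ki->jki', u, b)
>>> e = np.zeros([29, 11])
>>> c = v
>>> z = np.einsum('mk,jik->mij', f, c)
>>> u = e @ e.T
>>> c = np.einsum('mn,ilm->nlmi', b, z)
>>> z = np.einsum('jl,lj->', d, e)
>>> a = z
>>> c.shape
(29, 11, 3, 13)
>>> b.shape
(3, 29)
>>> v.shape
(3, 11, 29)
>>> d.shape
(11, 29)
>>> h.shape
(29, 29)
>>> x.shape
(29, 13, 3)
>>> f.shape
(13, 29)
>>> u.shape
(29, 29)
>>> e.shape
(29, 11)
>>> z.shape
()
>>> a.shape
()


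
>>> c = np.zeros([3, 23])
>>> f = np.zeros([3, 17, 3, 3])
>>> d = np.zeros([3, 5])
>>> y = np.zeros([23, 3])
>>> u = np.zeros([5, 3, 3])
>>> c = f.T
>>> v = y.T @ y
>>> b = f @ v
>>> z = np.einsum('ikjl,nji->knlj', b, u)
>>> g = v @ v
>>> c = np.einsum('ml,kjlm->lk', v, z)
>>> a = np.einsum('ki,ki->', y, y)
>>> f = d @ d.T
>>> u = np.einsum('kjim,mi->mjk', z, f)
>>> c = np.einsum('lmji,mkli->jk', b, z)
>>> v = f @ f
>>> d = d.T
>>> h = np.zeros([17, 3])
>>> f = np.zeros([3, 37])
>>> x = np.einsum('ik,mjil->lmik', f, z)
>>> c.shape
(3, 5)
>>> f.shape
(3, 37)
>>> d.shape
(5, 3)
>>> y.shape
(23, 3)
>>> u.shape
(3, 5, 17)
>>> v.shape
(3, 3)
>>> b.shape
(3, 17, 3, 3)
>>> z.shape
(17, 5, 3, 3)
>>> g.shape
(3, 3)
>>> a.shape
()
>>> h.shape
(17, 3)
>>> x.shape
(3, 17, 3, 37)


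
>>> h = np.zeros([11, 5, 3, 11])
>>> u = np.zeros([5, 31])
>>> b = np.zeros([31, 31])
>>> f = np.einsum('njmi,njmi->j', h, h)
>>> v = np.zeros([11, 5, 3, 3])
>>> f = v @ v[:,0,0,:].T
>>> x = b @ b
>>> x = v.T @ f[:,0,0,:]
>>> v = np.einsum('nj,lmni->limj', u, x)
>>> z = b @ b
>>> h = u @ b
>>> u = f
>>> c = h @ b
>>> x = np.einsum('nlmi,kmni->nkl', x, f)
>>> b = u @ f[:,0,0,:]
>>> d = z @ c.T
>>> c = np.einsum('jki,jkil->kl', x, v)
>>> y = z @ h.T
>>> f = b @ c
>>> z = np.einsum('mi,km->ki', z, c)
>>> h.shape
(5, 31)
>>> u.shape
(11, 5, 3, 11)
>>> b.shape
(11, 5, 3, 11)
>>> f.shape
(11, 5, 3, 31)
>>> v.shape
(3, 11, 3, 31)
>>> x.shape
(3, 11, 3)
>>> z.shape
(11, 31)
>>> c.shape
(11, 31)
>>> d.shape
(31, 5)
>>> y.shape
(31, 5)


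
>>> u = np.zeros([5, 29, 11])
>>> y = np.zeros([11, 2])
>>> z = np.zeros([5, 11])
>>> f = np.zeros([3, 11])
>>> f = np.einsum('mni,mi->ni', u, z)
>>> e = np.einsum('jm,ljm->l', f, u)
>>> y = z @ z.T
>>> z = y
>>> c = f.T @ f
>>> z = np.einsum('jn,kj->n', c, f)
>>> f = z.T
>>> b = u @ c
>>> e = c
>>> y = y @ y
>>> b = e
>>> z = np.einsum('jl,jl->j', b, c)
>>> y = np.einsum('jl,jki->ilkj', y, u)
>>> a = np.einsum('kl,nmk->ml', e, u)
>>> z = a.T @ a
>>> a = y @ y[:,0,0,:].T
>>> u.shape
(5, 29, 11)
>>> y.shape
(11, 5, 29, 5)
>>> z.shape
(11, 11)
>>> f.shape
(11,)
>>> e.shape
(11, 11)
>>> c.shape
(11, 11)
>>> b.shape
(11, 11)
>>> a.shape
(11, 5, 29, 11)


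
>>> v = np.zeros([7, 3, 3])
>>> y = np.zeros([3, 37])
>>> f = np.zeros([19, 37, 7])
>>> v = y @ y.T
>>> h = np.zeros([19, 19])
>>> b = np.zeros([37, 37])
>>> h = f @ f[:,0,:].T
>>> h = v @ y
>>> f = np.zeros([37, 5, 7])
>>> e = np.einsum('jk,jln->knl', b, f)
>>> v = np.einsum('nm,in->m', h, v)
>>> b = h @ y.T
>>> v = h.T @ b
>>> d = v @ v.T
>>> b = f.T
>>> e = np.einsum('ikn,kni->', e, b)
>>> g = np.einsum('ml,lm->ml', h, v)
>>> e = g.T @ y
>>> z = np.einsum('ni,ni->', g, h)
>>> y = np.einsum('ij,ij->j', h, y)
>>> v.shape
(37, 3)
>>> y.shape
(37,)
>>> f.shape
(37, 5, 7)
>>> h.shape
(3, 37)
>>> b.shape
(7, 5, 37)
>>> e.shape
(37, 37)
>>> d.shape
(37, 37)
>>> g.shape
(3, 37)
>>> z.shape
()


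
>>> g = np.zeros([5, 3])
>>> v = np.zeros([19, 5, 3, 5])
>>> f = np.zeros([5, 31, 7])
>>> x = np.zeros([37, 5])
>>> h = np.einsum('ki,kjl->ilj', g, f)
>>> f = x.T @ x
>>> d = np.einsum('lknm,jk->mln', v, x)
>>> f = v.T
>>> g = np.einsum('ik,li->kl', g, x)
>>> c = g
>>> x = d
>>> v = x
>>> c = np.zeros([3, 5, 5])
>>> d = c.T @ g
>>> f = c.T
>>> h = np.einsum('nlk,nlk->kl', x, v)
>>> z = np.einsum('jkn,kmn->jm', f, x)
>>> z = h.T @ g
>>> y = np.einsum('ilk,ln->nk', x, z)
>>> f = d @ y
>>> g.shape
(3, 37)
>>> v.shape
(5, 19, 3)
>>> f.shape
(5, 5, 3)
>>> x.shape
(5, 19, 3)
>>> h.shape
(3, 19)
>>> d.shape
(5, 5, 37)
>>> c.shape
(3, 5, 5)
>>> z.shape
(19, 37)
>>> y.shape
(37, 3)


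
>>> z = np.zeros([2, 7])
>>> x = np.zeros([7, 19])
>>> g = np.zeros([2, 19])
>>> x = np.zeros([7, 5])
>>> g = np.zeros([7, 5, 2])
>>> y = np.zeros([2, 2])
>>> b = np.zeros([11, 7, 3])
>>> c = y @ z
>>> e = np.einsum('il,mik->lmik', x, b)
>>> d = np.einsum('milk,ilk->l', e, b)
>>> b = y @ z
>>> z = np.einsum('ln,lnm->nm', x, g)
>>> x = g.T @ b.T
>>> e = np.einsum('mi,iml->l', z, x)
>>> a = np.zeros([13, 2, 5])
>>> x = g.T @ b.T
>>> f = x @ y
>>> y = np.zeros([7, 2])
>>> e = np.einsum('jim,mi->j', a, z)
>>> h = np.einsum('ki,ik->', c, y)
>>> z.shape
(5, 2)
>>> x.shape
(2, 5, 2)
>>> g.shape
(7, 5, 2)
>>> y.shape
(7, 2)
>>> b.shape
(2, 7)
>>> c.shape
(2, 7)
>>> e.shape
(13,)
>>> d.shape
(7,)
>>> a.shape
(13, 2, 5)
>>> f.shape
(2, 5, 2)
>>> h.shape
()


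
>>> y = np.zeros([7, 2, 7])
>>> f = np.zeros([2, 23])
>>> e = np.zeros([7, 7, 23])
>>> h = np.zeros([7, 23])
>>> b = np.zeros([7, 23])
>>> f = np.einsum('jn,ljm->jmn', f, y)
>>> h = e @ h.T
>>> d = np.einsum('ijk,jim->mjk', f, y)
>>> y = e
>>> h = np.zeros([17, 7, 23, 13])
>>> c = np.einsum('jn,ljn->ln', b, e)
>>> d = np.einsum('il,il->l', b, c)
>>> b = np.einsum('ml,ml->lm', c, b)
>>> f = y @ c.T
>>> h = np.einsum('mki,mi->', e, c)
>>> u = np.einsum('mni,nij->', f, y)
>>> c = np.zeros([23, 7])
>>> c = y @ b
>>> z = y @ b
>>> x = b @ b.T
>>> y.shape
(7, 7, 23)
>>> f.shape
(7, 7, 7)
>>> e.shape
(7, 7, 23)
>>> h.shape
()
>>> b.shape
(23, 7)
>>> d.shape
(23,)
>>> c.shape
(7, 7, 7)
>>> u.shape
()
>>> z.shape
(7, 7, 7)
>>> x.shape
(23, 23)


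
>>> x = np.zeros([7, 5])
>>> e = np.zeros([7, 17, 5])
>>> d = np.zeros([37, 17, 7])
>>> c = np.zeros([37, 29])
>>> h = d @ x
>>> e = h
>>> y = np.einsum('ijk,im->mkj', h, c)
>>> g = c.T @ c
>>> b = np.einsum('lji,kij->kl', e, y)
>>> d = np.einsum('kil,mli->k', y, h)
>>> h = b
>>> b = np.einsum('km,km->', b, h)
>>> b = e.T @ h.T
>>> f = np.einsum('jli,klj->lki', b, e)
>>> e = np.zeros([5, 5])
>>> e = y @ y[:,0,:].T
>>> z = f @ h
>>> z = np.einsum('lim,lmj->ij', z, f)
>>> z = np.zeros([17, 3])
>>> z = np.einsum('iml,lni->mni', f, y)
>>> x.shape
(7, 5)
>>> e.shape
(29, 5, 29)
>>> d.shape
(29,)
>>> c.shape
(37, 29)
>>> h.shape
(29, 37)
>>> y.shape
(29, 5, 17)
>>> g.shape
(29, 29)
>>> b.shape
(5, 17, 29)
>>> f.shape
(17, 37, 29)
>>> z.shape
(37, 5, 17)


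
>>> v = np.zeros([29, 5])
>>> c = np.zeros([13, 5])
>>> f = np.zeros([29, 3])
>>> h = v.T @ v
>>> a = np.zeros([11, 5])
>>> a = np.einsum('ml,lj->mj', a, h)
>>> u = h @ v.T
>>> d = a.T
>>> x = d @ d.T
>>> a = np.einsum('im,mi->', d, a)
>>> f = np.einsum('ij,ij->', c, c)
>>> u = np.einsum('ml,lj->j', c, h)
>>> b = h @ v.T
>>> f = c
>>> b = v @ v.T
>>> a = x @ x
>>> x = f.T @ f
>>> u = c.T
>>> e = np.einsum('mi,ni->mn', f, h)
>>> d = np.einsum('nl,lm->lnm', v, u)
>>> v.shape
(29, 5)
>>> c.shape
(13, 5)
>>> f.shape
(13, 5)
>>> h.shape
(5, 5)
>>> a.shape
(5, 5)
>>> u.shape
(5, 13)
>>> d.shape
(5, 29, 13)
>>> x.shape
(5, 5)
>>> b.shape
(29, 29)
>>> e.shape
(13, 5)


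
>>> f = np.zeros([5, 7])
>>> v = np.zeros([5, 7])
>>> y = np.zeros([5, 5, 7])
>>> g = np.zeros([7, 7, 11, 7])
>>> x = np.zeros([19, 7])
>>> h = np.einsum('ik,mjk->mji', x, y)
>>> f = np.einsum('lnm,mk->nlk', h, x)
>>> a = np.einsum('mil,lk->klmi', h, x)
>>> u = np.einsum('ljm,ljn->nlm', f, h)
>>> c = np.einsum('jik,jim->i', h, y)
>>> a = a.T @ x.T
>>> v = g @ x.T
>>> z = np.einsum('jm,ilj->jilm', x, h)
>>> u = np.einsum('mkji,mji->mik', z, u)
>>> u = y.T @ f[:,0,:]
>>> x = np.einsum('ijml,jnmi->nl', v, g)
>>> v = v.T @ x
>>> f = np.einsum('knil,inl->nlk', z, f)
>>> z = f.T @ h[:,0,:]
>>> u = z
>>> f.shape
(5, 7, 19)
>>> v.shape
(19, 11, 7, 19)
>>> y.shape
(5, 5, 7)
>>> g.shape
(7, 7, 11, 7)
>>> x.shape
(7, 19)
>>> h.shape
(5, 5, 19)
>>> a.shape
(5, 5, 19, 19)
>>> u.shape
(19, 7, 19)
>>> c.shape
(5,)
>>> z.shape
(19, 7, 19)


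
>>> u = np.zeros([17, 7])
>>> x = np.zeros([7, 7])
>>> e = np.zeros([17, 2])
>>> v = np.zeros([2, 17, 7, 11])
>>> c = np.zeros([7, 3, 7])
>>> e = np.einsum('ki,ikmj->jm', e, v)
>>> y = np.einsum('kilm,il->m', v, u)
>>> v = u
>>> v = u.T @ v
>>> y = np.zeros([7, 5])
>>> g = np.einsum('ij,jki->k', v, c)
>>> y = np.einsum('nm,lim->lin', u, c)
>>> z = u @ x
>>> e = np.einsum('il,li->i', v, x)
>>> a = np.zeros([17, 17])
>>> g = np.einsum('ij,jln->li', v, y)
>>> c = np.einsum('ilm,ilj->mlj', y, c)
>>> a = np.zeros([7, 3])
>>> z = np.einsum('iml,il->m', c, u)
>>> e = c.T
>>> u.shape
(17, 7)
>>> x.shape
(7, 7)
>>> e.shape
(7, 3, 17)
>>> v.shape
(7, 7)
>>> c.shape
(17, 3, 7)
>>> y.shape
(7, 3, 17)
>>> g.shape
(3, 7)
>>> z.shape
(3,)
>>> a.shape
(7, 3)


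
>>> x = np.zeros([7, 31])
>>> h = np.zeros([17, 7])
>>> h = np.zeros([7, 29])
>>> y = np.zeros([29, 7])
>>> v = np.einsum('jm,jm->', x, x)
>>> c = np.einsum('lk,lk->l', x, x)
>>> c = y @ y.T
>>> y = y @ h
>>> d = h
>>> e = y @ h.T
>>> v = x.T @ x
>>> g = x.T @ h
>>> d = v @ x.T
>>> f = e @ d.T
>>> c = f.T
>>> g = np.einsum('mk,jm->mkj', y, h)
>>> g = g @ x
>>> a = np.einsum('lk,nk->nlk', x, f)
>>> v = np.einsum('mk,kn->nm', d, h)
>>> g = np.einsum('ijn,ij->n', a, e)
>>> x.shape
(7, 31)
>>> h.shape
(7, 29)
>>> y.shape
(29, 29)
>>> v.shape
(29, 31)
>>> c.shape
(31, 29)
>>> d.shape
(31, 7)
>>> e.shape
(29, 7)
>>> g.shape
(31,)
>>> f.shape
(29, 31)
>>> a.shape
(29, 7, 31)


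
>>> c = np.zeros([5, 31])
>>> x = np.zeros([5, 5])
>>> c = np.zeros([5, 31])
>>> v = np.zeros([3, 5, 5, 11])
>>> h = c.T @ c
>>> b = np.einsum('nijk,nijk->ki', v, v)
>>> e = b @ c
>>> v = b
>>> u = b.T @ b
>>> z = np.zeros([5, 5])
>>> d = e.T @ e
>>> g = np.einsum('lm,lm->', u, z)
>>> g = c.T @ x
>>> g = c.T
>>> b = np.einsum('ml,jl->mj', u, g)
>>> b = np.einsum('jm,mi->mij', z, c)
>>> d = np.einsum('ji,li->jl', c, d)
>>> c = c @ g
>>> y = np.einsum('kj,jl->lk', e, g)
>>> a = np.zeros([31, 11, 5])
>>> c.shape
(5, 5)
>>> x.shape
(5, 5)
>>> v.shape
(11, 5)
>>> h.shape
(31, 31)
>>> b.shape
(5, 31, 5)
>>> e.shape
(11, 31)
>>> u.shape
(5, 5)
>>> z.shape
(5, 5)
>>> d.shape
(5, 31)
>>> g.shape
(31, 5)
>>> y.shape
(5, 11)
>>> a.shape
(31, 11, 5)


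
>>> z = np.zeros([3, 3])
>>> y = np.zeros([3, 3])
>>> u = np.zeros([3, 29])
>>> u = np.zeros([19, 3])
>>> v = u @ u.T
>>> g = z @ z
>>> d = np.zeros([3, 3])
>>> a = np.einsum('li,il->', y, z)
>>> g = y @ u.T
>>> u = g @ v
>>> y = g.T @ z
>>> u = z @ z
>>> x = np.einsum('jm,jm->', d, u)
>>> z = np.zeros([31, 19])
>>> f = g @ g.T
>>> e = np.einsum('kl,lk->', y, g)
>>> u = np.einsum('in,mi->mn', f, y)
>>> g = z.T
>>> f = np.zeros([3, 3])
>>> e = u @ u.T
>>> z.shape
(31, 19)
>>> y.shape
(19, 3)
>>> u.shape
(19, 3)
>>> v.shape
(19, 19)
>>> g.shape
(19, 31)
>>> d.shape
(3, 3)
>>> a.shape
()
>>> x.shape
()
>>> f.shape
(3, 3)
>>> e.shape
(19, 19)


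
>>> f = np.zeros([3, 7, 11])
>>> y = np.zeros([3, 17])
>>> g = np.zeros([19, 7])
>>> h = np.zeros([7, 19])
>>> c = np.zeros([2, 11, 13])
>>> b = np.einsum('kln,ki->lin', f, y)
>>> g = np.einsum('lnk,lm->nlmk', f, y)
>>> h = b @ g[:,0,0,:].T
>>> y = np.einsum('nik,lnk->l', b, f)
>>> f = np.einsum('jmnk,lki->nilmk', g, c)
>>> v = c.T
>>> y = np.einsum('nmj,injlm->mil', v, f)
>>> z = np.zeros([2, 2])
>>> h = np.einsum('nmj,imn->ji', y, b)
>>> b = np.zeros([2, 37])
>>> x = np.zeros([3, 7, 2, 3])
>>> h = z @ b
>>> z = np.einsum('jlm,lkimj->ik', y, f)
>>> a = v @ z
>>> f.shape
(17, 13, 2, 3, 11)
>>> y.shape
(11, 17, 3)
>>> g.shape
(7, 3, 17, 11)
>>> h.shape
(2, 37)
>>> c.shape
(2, 11, 13)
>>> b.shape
(2, 37)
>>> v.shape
(13, 11, 2)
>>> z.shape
(2, 13)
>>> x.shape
(3, 7, 2, 3)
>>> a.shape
(13, 11, 13)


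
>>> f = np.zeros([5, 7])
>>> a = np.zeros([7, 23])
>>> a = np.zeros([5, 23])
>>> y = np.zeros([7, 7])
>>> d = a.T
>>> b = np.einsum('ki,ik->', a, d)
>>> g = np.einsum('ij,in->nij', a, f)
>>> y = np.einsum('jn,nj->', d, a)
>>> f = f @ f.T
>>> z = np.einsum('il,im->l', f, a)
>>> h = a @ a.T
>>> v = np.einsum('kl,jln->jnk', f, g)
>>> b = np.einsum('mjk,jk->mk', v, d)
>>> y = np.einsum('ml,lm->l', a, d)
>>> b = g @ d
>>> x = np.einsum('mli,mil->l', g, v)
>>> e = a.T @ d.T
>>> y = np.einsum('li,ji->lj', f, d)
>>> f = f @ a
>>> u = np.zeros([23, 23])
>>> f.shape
(5, 23)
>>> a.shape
(5, 23)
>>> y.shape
(5, 23)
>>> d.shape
(23, 5)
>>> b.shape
(7, 5, 5)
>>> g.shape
(7, 5, 23)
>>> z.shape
(5,)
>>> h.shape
(5, 5)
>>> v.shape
(7, 23, 5)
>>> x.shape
(5,)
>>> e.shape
(23, 23)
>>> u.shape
(23, 23)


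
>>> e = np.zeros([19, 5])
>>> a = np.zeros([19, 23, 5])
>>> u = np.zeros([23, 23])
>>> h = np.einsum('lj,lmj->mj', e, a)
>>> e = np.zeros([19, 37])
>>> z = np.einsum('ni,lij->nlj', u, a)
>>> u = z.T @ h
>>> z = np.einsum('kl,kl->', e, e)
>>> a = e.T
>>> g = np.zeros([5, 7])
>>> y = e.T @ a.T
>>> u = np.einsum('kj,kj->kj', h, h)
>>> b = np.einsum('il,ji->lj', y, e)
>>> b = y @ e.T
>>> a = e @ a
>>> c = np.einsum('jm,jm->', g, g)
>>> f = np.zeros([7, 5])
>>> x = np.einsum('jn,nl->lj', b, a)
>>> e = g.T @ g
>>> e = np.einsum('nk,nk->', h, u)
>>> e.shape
()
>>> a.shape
(19, 19)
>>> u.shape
(23, 5)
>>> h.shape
(23, 5)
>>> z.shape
()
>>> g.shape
(5, 7)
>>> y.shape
(37, 37)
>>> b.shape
(37, 19)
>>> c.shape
()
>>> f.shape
(7, 5)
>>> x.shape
(19, 37)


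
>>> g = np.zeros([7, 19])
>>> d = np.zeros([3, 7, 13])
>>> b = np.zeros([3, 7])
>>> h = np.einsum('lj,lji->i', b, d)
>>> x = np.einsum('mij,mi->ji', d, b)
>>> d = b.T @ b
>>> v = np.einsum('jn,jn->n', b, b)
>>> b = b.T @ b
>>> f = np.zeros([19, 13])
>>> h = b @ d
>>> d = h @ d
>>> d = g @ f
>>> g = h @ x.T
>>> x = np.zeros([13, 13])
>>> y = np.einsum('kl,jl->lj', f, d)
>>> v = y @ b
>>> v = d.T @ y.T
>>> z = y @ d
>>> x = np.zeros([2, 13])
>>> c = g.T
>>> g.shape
(7, 13)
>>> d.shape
(7, 13)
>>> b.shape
(7, 7)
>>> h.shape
(7, 7)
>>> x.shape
(2, 13)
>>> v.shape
(13, 13)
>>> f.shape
(19, 13)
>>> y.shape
(13, 7)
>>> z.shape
(13, 13)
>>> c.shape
(13, 7)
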